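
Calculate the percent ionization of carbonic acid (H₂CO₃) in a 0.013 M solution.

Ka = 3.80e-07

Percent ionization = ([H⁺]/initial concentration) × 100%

Using Ka equilibrium: x² + Ka×x - Ka×C = 0. Solving: [H⁺] = 7.0095e-05. Percent = (7.0095e-05/0.013) × 100

Percent ionization = 0.539%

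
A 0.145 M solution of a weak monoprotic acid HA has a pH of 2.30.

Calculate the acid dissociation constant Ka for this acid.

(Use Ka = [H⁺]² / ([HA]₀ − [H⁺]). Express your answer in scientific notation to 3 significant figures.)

[H⁺] = 10^(−pH) = 10^(−2.30) = 5.012e-03 M. For HA ⇌ H⁺ + A⁻, Ka = [H⁺][A⁻]/[HA] = [H⁺]² / ([HA]₀ − [H⁺]) = (5.012e-03)² / (0.145 − 5.012e-03) = 1.79e-04.

K_a = 1.79e-04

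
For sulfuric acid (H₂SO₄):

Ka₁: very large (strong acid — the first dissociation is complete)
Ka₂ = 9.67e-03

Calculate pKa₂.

pKa₂ = -log(Ka₂) = -log(9.67e-03) = 2.01.

pK_{a2} = 2.01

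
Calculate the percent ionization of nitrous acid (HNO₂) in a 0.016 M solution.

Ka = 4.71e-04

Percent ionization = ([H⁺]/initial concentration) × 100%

Using Ka equilibrium: x² + Ka×x - Ka×C = 0. Solving: [H⁺] = 2.5198e-03. Percent = (2.5198e-03/0.016) × 100

Percent ionization = 15.7%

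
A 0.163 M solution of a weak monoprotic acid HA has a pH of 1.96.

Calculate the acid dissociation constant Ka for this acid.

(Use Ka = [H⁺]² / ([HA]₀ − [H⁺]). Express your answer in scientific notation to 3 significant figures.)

[H⁺] = 10^(−pH) = 10^(−1.96) = 1.096e-02 M. For HA ⇌ H⁺ + A⁻, Ka = [H⁺][A⁻]/[HA] = [H⁺]² / ([HA]₀ − [H⁺]) = (1.096e-02)² / (0.163 − 1.096e-02) = 7.91e-04.

K_a = 7.91e-04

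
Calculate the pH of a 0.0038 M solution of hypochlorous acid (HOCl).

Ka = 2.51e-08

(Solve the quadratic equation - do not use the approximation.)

x² + Ka×x - Ka×C = 0. Using quadratic formula: [H⁺] = 9.7537e-06

pH = 5.01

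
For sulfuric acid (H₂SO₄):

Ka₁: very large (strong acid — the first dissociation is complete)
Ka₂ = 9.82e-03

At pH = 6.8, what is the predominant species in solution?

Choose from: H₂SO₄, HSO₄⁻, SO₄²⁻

The first dissociation is complete, so H₂SO₄ itself is never the predominant species in water; pKa₂ = -log(9.82e-03) = 2.01. For a polyprotic acid the predominant species crosses at each pKa: below pKa_n the protonated form dominates, above it the deprotonated form does. At pH = 6.8, the predominant species is SO₄²⁻.

SO₄²⁻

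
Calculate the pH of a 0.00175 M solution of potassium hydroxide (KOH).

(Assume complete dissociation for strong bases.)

[OH⁻] = 0.00175 M for strong base. pOH = -log[OH⁻] = 2.76, pH = 14 - pOH

pH = 11.24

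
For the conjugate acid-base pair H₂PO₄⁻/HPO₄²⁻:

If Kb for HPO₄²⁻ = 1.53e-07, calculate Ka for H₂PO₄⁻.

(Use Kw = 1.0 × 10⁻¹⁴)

For a conjugate pair Ka × Kb = Kw, so Ka = Kw/Kb = 1.0 × 10⁻¹⁴ / 1.53e-07 = 6.54e-08.

K_a = 6.54e-08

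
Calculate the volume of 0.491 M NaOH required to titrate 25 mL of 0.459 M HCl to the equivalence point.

At equivalence: moles acid = moles base. moles HCl = 0.459 × 25/1000 = 0.01147 mol. V_base = moles / 0.491 × 1000 = 23.4 mL.

V_{base} = 23.4 mL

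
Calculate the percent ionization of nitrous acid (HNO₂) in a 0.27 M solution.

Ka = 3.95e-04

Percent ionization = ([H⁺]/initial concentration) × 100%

Using Ka equilibrium: x² + Ka×x - Ka×C = 0. Solving: [H⁺] = 1.0132e-02. Percent = (1.0132e-02/0.27) × 100

Percent ionization = 3.75%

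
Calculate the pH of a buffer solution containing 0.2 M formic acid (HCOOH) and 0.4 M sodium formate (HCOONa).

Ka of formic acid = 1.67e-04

pKa = -log(1.67e-04) = 3.78. pH = pKa + log([A⁻]/[HA]) = 3.78 + log(0.4/0.2)

pH = 4.08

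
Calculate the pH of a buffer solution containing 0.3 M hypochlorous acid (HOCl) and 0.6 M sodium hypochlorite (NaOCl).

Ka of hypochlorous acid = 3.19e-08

pKa = -log(3.19e-08) = 7.50. pH = pKa + log([A⁻]/[HA]) = 7.50 + log(0.6/0.3)

pH = 7.80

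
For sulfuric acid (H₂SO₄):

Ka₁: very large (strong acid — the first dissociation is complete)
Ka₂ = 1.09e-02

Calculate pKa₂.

pKa₂ = -log(Ka₂) = -log(1.09e-02) = 1.96.

pK_{a2} = 1.96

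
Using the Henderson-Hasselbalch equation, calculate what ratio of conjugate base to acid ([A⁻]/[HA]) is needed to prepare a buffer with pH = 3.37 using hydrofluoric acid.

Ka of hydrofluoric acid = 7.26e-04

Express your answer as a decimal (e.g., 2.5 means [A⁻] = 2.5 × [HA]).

pKa = -log(7.26e-04) = 3.1391. pH = pKa + log([A⁻]/[HA]), so log([A⁻]/[HA]) = pH − pKa = 3.37 − 3.1391 = 0.2309. [A⁻]/[HA] = 10^(0.2309) = 1.70

[A⁻]/[HA] = 1.70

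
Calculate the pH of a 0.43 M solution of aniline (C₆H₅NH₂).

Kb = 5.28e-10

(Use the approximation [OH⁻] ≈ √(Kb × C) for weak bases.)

[OH⁻] = √(Kb × C) = √(5.28e-10 × 0.43) = 1.5068e-05. pOH = 4.82, pH = 14 - pOH

pH = 9.18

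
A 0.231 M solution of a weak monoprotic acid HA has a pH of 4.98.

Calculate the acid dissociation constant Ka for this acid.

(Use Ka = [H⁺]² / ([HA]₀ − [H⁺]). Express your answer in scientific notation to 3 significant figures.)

[H⁺] = 10^(−pH) = 10^(−4.98) = 1.047e-05 M. For HA ⇌ H⁺ + A⁻, Ka = [H⁺][A⁻]/[HA] = [H⁺]² / ([HA]₀ − [H⁺]) = (1.047e-05)² / (0.231 − 1.047e-05) = 4.75e-10.

K_a = 4.75e-10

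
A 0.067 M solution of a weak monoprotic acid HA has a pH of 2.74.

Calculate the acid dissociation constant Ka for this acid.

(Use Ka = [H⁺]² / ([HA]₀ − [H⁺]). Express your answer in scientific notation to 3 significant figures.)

[H⁺] = 10^(−pH) = 10^(−2.74) = 1.820e-03 M. For HA ⇌ H⁺ + A⁻, Ka = [H⁺][A⁻]/[HA] = [H⁺]² / ([HA]₀ − [H⁺]) = (1.820e-03)² / (0.067 − 1.820e-03) = 5.08e-05.

K_a = 5.08e-05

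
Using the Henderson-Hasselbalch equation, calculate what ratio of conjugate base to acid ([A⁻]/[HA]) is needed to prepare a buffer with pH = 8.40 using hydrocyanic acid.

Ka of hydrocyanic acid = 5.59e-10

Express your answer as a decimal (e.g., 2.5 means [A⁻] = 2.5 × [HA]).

pKa = -log(5.59e-10) = 9.2526. pH = pKa + log([A⁻]/[HA]), so log([A⁻]/[HA]) = pH − pKa = 8.40 − 9.2526 = -0.8526. [A⁻]/[HA] = 10^(-0.8526) = 0.140

[A⁻]/[HA] = 0.140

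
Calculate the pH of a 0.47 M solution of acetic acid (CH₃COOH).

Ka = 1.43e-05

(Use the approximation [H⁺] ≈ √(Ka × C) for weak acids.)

[H⁺] = √(Ka × C) = √(1.43e-05 × 0.47) = 2.5925e-03. pH = -log(2.5925e-03)

pH = 2.59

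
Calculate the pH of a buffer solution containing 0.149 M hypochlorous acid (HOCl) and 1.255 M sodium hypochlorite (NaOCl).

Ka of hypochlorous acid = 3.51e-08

pKa = -log(3.51e-08) = 7.45. pH = pKa + log([A⁻]/[HA]) = 7.45 + log(1.255/0.149)

pH = 8.38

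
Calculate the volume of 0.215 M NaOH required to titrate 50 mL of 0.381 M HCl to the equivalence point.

At equivalence: moles acid = moles base. moles HCl = 0.381 × 50/1000 = 0.01905 mol. V_base = moles / 0.215 × 1000 = 88.6 mL.

V_{base} = 88.6 mL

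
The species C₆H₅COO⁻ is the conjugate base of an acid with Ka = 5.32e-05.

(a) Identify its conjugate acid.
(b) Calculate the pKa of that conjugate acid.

(a) The conjugate acid is formed by adding one H⁺ to C₆H₅COO⁻, giving C₆H₅COOH. (b) pKa = -log(Ka) = -log(5.32e-05) = 4.27.

Conjugate acid: C₆H₅COOH; pK_a = 4.27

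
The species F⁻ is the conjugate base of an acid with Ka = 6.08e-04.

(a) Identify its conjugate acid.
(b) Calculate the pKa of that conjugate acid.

(a) The conjugate acid is formed by adding one H⁺ to F⁻, giving HF. (b) pKa = -log(Ka) = -log(6.08e-04) = 3.22.

Conjugate acid: HF; pK_a = 3.22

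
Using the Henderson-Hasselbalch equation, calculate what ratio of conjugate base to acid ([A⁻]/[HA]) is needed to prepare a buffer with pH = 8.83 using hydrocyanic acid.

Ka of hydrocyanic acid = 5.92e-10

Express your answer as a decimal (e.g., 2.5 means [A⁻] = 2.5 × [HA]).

pKa = -log(5.92e-10) = 9.2277. pH = pKa + log([A⁻]/[HA]), so log([A⁻]/[HA]) = pH − pKa = 8.83 − 9.2277 = -0.3977. [A⁻]/[HA] = 10^(-0.3977) = 0.400

[A⁻]/[HA] = 0.400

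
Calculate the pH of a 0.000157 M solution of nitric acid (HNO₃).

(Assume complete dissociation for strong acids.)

[H⁺] = 0.000157 M for strong acid. pH = -log[H⁺] = -log(0.000157)

pH = 3.80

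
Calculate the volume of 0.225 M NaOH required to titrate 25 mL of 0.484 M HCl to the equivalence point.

At equivalence: moles acid = moles base. moles HCl = 0.484 × 25/1000 = 0.0121 mol. V_base = moles / 0.225 × 1000 = 53.8 mL.

V_{base} = 53.8 mL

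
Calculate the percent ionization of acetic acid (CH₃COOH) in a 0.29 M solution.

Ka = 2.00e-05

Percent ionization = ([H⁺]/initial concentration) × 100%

Using Ka equilibrium: x² + Ka×x - Ka×C = 0. Solving: [H⁺] = 2.3983e-03. Percent = (2.3983e-03/0.29) × 100

Percent ionization = 0.827%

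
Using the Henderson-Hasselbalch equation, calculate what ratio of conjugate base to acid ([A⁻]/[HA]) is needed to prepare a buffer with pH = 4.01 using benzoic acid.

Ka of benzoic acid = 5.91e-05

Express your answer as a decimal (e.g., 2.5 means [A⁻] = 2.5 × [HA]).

pKa = -log(5.91e-05) = 4.2284. pH = pKa + log([A⁻]/[HA]), so log([A⁻]/[HA]) = pH − pKa = 4.01 − 4.2284 = -0.2184. [A⁻]/[HA] = 10^(-0.2184) = 0.605

[A⁻]/[HA] = 0.605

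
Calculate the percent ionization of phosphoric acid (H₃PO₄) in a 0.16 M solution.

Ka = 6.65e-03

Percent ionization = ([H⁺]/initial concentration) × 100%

Using Ka equilibrium: x² + Ka×x - Ka×C = 0. Solving: [H⁺] = 2.9463e-02. Percent = (2.9463e-02/0.16) × 100

Percent ionization = 18.4%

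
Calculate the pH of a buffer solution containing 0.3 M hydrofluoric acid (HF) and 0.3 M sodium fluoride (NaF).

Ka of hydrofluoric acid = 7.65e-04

pKa = -log(7.65e-04) = 3.12. pH = pKa + log([A⁻]/[HA]) = 3.12 + log(0.3/0.3)

pH = 3.12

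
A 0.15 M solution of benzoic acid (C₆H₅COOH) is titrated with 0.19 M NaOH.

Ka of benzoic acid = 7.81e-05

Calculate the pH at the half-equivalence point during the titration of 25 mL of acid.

At half-equivalence [HA] = [A⁻], so Henderson-Hasselbalch gives pH = pKa = -log(7.81e-05) = 4.11.

pH = pKa = 4.11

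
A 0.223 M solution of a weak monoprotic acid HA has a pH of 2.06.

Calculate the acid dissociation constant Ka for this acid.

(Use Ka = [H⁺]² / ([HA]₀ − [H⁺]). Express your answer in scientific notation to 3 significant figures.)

[H⁺] = 10^(−pH) = 10^(−2.06) = 8.710e-03 M. For HA ⇌ H⁺ + A⁻, Ka = [H⁺][A⁻]/[HA] = [H⁺]² / ([HA]₀ − [H⁺]) = (8.710e-03)² / (0.223 − 8.710e-03) = 3.54e-04.

K_a = 3.54e-04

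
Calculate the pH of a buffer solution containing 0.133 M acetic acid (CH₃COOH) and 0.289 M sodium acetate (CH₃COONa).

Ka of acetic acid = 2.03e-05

pKa = -log(2.03e-05) = 4.69. pH = pKa + log([A⁻]/[HA]) = 4.69 + log(0.289/0.133)

pH = 5.03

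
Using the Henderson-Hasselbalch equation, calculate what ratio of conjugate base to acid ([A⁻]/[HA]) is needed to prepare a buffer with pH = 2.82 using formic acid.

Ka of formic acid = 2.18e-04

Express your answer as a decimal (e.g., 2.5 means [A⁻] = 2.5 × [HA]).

pKa = -log(2.18e-04) = 3.6615. pH = pKa + log([A⁻]/[HA]), so log([A⁻]/[HA]) = pH − pKa = 2.82 − 3.6615 = -0.8415. [A⁻]/[HA] = 10^(-0.8415) = 0.144

[A⁻]/[HA] = 0.144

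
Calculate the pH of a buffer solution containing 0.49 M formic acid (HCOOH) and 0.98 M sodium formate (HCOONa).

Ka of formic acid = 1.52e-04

pKa = -log(1.52e-04) = 3.82. pH = pKa + log([A⁻]/[HA]) = 3.82 + log(0.98/0.49)

pH = 4.12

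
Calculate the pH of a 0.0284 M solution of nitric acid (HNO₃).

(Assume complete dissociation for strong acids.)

[H⁺] = 0.0284 M for strong acid. pH = -log[H⁺] = -log(0.0284)

pH = 1.55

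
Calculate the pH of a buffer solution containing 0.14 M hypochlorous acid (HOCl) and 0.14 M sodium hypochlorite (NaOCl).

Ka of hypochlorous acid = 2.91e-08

pKa = -log(2.91e-08) = 7.54. pH = pKa + log([A⁻]/[HA]) = 7.54 + log(0.14/0.14)

pH = 7.54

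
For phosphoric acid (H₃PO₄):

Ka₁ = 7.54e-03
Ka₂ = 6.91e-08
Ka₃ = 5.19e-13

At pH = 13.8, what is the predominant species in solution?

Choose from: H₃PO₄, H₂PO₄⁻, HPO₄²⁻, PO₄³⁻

pKa₁ = 2.12, pKa₂ = 7.16, pKa₃ = 12.28. For a polyprotic acid the predominant species crosses at each pKa: below pKa_n the protonated form dominates, above it the deprotonated form does. At pH = 13.8, the predominant species is PO₄³⁻.

PO₄³⁻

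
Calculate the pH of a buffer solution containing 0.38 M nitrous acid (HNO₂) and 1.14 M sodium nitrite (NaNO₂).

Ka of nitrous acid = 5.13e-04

pKa = -log(5.13e-04) = 3.29. pH = pKa + log([A⁻]/[HA]) = 3.29 + log(1.14/0.38)

pH = 3.77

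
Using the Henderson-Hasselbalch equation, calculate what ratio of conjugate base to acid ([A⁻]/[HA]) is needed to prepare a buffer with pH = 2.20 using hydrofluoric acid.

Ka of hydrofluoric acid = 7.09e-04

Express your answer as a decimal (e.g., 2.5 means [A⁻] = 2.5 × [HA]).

pKa = -log(7.09e-04) = 3.1494. pH = pKa + log([A⁻]/[HA]), so log([A⁻]/[HA]) = pH − pKa = 2.20 − 3.1494 = -0.9494. [A⁻]/[HA] = 10^(-0.9494) = 0.112

[A⁻]/[HA] = 0.112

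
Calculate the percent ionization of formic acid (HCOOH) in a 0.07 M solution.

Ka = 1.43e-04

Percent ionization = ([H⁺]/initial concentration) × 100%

Using Ka equilibrium: x² + Ka×x - Ka×C = 0. Solving: [H⁺] = 3.0932e-03. Percent = (3.0932e-03/0.07) × 100

Percent ionization = 4.42%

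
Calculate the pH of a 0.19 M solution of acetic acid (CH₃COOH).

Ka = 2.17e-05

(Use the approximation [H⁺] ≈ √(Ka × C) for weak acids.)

[H⁺] = √(Ka × C) = √(2.17e-05 × 0.19) = 2.0305e-03. pH = -log(2.0305e-03)

pH = 2.69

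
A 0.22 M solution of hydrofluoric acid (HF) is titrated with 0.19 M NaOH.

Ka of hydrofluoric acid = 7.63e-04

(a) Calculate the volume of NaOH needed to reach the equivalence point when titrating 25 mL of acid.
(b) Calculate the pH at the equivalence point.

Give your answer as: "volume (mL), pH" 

moles acid = 0.22 × 25/1000 = 0.0055 mol; V_base = moles/0.19 × 1000 = 28.9 mL. At equivalence only the conjugate base is present: [A⁻] = 0.0055/0.054 = 1.0195e-01 M. Kb = Kw/Ka = 1.31e-11; [OH⁻] = √(Kb × [A⁻]) = 1.1559e-06; pOH = 5.94; pH = 14 - pOH = 8.06.

V = 28.9 mL, pH = 8.06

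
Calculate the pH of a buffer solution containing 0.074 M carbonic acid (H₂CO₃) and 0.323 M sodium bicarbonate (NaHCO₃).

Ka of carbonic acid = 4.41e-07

pKa = -log(4.41e-07) = 6.36. pH = pKa + log([A⁻]/[HA]) = 6.36 + log(0.323/0.074)

pH = 7.00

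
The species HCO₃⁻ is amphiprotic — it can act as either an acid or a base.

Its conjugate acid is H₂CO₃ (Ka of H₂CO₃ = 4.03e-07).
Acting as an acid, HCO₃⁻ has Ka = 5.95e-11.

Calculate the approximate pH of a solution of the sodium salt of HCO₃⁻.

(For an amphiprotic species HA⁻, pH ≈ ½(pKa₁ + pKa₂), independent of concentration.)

pKa₁ = -log(4.03e-07) = 6.39; pKa₂ = -log(5.95e-11) = 10.23. For an amphiprotic species, pH ≈ ½(pKa₁ + pKa₂) = ½(6.39 + 10.23) = 8.31.

pH = 8.31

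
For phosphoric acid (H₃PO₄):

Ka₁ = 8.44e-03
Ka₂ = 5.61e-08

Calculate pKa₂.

pKa₂ = -log(Ka₂) = -log(5.61e-08) = 7.25.

pK_{a2} = 7.25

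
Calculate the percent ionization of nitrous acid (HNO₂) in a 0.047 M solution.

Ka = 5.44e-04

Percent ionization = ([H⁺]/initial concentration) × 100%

Using Ka equilibrium: x² + Ka×x - Ka×C = 0. Solving: [H⁺] = 4.7918e-03. Percent = (4.7918e-03/0.047) × 100

Percent ionization = 10.2%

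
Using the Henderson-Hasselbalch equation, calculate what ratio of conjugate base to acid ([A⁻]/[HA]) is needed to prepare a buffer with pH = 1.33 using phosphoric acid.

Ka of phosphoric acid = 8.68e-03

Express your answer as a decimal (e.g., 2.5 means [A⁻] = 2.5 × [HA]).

pKa = -log(8.68e-03) = 2.0615. pH = pKa + log([A⁻]/[HA]), so log([A⁻]/[HA]) = pH − pKa = 1.33 − 2.0615 = -0.7315. [A⁻]/[HA] = 10^(-0.7315) = 0.186

[A⁻]/[HA] = 0.186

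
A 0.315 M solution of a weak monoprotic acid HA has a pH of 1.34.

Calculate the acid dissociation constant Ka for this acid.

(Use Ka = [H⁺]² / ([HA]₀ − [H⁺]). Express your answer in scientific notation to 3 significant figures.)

[H⁺] = 10^(−pH) = 10^(−1.34) = 4.571e-02 M. For HA ⇌ H⁺ + A⁻, Ka = [H⁺][A⁻]/[HA] = [H⁺]² / ([HA]₀ − [H⁺]) = (4.571e-02)² / (0.315 − 4.571e-02) = 7.76e-03.

K_a = 7.76e-03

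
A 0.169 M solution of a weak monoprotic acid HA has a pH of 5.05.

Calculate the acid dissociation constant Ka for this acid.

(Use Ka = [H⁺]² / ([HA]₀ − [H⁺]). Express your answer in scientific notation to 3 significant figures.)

[H⁺] = 10^(−pH) = 10^(−5.05) = 8.913e-06 M. For HA ⇌ H⁺ + A⁻, Ka = [H⁺][A⁻]/[HA] = [H⁺]² / ([HA]₀ − [H⁺]) = (8.913e-06)² / (0.169 − 8.913e-06) = 4.70e-10.

K_a = 4.70e-10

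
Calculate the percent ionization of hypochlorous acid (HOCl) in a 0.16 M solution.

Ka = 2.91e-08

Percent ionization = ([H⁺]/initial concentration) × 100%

Using Ka equilibrium: x² + Ka×x - Ka×C = 0. Solving: [H⁺] = 6.8220e-05. Percent = (6.8220e-05/0.16) × 100

Percent ionization = 0.0426%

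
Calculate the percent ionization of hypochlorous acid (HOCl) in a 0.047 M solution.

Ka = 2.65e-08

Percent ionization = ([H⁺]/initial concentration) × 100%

Using Ka equilibrium: x² + Ka×x - Ka×C = 0. Solving: [H⁺] = 3.5278e-05. Percent = (3.5278e-05/0.047) × 100

Percent ionization = 0.0751%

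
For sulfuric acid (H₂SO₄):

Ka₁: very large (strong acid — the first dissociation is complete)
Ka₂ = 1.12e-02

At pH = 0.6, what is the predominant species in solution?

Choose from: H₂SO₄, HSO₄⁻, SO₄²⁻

The first dissociation is complete, so H₂SO₄ itself is never the predominant species in water; pKa₂ = -log(1.12e-02) = 1.95. For a polyprotic acid the predominant species crosses at each pKa: below pKa_n the protonated form dominates, above it the deprotonated form does. At pH = 0.6, the predominant species is HSO₄⁻.

HSO₄⁻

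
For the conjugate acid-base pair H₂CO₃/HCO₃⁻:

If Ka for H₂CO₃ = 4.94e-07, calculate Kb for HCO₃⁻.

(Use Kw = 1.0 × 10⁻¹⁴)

For a conjugate pair Ka × Kb = Kw, so Kb = Kw/Ka = 1.0 × 10⁻¹⁴ / 4.94e-07 = 2.02e-08.

K_b = 2.02e-08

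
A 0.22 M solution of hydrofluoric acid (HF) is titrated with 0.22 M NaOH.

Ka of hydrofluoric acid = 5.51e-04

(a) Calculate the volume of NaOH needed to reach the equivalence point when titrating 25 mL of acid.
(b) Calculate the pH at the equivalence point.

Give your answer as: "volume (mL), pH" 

moles acid = 0.22 × 25/1000 = 0.0055 mol; V_base = moles/0.22 × 1000 = 25.0 mL. At equivalence only the conjugate base is present: [A⁻] = 0.0055/0.050 = 1.1000e-01 M. Kb = Kw/Ka = 1.81e-11; [OH⁻] = √(Kb × [A⁻]) = 1.4129e-06; pOH = 5.85; pH = 14 - pOH = 8.15.

V = 25.0 mL, pH = 8.15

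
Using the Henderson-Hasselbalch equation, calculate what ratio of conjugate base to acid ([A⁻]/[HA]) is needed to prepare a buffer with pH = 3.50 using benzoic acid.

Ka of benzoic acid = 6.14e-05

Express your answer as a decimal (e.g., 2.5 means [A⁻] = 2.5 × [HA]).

pKa = -log(6.14e-05) = 4.2118. pH = pKa + log([A⁻]/[HA]), so log([A⁻]/[HA]) = pH − pKa = 3.50 − 4.2118 = -0.7118. [A⁻]/[HA] = 10^(-0.7118) = 0.194

[A⁻]/[HA] = 0.194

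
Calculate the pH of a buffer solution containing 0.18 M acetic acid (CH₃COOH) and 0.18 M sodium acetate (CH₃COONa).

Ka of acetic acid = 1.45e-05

pKa = -log(1.45e-05) = 4.84. pH = pKa + log([A⁻]/[HA]) = 4.84 + log(0.18/0.18)

pH = 4.84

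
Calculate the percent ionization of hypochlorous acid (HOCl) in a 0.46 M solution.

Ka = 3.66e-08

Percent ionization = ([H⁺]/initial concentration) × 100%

Using Ka equilibrium: x² + Ka×x - Ka×C = 0. Solving: [H⁺] = 1.2974e-04. Percent = (1.2974e-04/0.46) × 100

Percent ionization = 0.0282%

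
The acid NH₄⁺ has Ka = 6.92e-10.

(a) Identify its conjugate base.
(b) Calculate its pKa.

(a) The conjugate base is formed by removing one H⁺ from NH₄⁺, giving NH₃. (b) pKa = -log(Ka) = -log(6.92e-10) = 9.16.

Conjugate base: NH₃; pK_a = 9.16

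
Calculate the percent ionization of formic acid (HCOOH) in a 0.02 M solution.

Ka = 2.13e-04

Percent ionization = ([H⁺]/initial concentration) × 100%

Using Ka equilibrium: x² + Ka×x - Ka×C = 0. Solving: [H⁺] = 1.9602e-03. Percent = (1.9602e-03/0.02) × 100

Percent ionization = 9.8%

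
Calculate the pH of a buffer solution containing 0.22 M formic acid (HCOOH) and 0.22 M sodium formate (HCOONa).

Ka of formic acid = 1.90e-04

pKa = -log(1.90e-04) = 3.72. pH = pKa + log([A⁻]/[HA]) = 3.72 + log(0.22/0.22)

pH = 3.72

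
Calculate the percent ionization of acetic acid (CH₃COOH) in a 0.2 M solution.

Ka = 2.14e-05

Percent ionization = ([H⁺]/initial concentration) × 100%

Using Ka equilibrium: x² + Ka×x - Ka×C = 0. Solving: [H⁺] = 2.0581e-03. Percent = (2.0581e-03/0.2) × 100

Percent ionization = 1.03%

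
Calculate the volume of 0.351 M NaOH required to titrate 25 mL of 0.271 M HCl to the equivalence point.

At equivalence: moles acid = moles base. moles HCl = 0.271 × 25/1000 = 0.006775 mol. V_base = moles / 0.351 × 1000 = 19.3 mL.

V_{base} = 19.3 mL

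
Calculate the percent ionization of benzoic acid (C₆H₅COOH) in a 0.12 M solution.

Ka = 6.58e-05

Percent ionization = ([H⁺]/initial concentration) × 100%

Using Ka equilibrium: x² + Ka×x - Ka×C = 0. Solving: [H⁺] = 2.7773e-03. Percent = (2.7773e-03/0.12) × 100

Percent ionization = 2.31%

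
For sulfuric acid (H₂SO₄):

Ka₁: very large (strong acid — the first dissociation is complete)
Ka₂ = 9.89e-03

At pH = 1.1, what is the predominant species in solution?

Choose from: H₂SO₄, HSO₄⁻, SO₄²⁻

The first dissociation is complete, so H₂SO₄ itself is never the predominant species in water; pKa₂ = -log(9.89e-03) = 2.00. For a polyprotic acid the predominant species crosses at each pKa: below pKa_n the protonated form dominates, above it the deprotonated form does. At pH = 1.1, the predominant species is HSO₄⁻.

HSO₄⁻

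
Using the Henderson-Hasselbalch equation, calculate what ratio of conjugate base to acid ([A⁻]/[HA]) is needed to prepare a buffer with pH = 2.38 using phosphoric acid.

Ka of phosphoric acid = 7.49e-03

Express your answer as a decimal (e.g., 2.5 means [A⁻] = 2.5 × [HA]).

pKa = -log(7.49e-03) = 2.1255. pH = pKa + log([A⁻]/[HA]), so log([A⁻]/[HA]) = pH − pKa = 2.38 − 2.1255 = 0.2545. [A⁻]/[HA] = 10^(0.2545) = 1.80

[A⁻]/[HA] = 1.80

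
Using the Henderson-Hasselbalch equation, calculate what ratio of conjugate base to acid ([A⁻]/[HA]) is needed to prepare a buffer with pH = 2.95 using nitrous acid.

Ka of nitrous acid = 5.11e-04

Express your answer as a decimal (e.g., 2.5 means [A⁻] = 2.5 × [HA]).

pKa = -log(5.11e-04) = 3.2916. pH = pKa + log([A⁻]/[HA]), so log([A⁻]/[HA]) = pH − pKa = 2.95 − 3.2916 = -0.3416. [A⁻]/[HA] = 10^(-0.3416) = 0.455

[A⁻]/[HA] = 0.455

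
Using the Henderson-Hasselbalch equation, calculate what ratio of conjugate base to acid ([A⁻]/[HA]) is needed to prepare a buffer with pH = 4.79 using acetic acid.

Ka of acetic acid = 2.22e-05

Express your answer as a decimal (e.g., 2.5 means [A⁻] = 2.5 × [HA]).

pKa = -log(2.22e-05) = 4.6536. pH = pKa + log([A⁻]/[HA]), so log([A⁻]/[HA]) = pH − pKa = 4.79 − 4.6536 = 0.1364. [A⁻]/[HA] = 10^(0.1364) = 1.37

[A⁻]/[HA] = 1.37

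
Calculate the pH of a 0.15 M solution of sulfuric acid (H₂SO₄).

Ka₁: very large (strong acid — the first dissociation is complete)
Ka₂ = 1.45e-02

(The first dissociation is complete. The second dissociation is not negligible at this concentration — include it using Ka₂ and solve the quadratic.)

First dissociation is complete: [H⁺]₀ = [HSO₄⁻]₀ = C = 0.15 M. Second dissociation HSO₄⁻ ⇌ H⁺ + SO₄²⁻: let x = [SO₄²⁻]. Ka₂ = (C + x)·x / (C − x) = 1.45e-02 → x² + (C + Ka₂)·x − Ka₂·C = 0 → x² + 0.16450·x − 2.175e-03 = 0. x = (−0.16450 + √(0.16450² + 4 × 2.175e-03)) / 2 = 1.2302e-02 M. [H⁺] = C + x = 0.15 + 1.2302e-02 = 1.6230e-01 M. pH = -log(1.6230e-01) = 0.79.

pH = 0.79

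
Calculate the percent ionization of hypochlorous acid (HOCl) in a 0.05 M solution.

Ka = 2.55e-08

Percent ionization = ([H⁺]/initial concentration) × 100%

Using Ka equilibrium: x² + Ka×x - Ka×C = 0. Solving: [H⁺] = 3.5694e-05. Percent = (3.5694e-05/0.05) × 100

Percent ionization = 0.0714%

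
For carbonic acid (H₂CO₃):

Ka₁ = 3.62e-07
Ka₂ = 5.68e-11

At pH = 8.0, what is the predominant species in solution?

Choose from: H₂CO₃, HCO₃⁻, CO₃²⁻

pKa₁ = 6.44, pKa₂ = 10.25. For a polyprotic acid the predominant species crosses at each pKa: below pKa_n the protonated form dominates, above it the deprotonated form does. At pH = 8.0, the predominant species is HCO₃⁻.

HCO₃⁻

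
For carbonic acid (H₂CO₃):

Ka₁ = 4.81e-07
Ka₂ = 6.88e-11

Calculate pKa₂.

pKa₂ = -log(Ka₂) = -log(6.88e-11) = 10.16.

pK_{a2} = 10.16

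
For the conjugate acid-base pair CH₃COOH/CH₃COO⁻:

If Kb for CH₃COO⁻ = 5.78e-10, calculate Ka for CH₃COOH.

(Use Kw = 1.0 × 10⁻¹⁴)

For a conjugate pair Ka × Kb = Kw, so Ka = Kw/Kb = 1.0 × 10⁻¹⁴ / 5.78e-10 = 1.73e-05.

K_a = 1.73e-05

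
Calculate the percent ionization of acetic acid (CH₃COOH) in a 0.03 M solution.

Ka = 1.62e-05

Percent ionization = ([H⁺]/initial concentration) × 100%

Using Ka equilibrium: x² + Ka×x - Ka×C = 0. Solving: [H⁺] = 6.8908e-04. Percent = (6.8908e-04/0.03) × 100

Percent ionization = 2.3%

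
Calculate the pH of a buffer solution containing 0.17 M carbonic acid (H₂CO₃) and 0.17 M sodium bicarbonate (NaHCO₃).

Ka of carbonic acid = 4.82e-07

pKa = -log(4.82e-07) = 6.32. pH = pKa + log([A⁻]/[HA]) = 6.32 + log(0.17/0.17)

pH = 6.32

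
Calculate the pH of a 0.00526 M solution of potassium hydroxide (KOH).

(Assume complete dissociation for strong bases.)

[OH⁻] = 0.00526 M for strong base. pOH = -log[OH⁻] = 2.28, pH = 14 - pOH

pH = 11.72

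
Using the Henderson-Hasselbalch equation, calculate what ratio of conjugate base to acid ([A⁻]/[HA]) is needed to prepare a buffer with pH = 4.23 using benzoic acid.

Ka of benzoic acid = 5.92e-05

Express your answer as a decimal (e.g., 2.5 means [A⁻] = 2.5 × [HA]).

pKa = -log(5.92e-05) = 4.2277. pH = pKa + log([A⁻]/[HA]), so log([A⁻]/[HA]) = pH − pKa = 4.23 − 4.2277 = 0.0023. [A⁻]/[HA] = 10^(0.0023) = 1.01

[A⁻]/[HA] = 1.01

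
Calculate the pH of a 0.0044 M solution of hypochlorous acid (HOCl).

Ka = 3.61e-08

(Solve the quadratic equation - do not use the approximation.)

x² + Ka×x - Ka×C = 0. Using quadratic formula: [H⁺] = 1.2585e-05

pH = 4.90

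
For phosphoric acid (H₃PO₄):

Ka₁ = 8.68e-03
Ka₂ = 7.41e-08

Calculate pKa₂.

pKa₂ = -log(Ka₂) = -log(7.41e-08) = 7.13.

pK_{a2} = 7.13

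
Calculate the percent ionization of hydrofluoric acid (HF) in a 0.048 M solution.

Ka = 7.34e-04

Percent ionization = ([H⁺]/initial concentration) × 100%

Using Ka equilibrium: x² + Ka×x - Ka×C = 0. Solving: [H⁺] = 5.5800e-03. Percent = (5.5800e-03/0.048) × 100

Percent ionization = 11.6%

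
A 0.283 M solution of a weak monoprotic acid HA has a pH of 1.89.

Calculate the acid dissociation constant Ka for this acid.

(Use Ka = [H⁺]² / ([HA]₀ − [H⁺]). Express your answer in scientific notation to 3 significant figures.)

[H⁺] = 10^(−pH) = 10^(−1.89) = 1.288e-02 M. For HA ⇌ H⁺ + A⁻, Ka = [H⁺][A⁻]/[HA] = [H⁺]² / ([HA]₀ − [H⁺]) = (1.288e-02)² / (0.283 − 1.288e-02) = 6.14e-04.

K_a = 6.14e-04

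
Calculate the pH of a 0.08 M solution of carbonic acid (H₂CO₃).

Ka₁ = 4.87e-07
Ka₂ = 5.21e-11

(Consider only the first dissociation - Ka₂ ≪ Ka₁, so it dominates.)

First dissociation dominates. From Ka₁ = [H⁺][HA⁻]/[H₂A], x² + Ka₁·x − Ka₁·C = 0 with C = 0.08 M and Ka₁ = 4.87e-07. Solving: [H⁺] = (−Ka₁ + √(Ka₁² + 4·Ka₁·C)) / 2 = 1.9714e-04 M. pH = -log(1.9714e-04) = 3.71.

pH = 3.71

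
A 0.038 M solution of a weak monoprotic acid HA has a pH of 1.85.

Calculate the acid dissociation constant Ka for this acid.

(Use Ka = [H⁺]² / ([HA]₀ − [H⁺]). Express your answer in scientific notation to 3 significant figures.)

[H⁺] = 10^(−pH) = 10^(−1.85) = 1.413e-02 M. For HA ⇌ H⁺ + A⁻, Ka = [H⁺][A⁻]/[HA] = [H⁺]² / ([HA]₀ − [H⁺]) = (1.413e-02)² / (0.038 − 1.413e-02) = 8.36e-03.

K_a = 8.36e-03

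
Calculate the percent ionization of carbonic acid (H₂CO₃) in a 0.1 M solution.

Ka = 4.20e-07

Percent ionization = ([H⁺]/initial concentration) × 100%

Using Ka equilibrium: x² + Ka×x - Ka×C = 0. Solving: [H⁺] = 2.0473e-04. Percent = (2.0473e-04/0.1) × 100

Percent ionization = 0.205%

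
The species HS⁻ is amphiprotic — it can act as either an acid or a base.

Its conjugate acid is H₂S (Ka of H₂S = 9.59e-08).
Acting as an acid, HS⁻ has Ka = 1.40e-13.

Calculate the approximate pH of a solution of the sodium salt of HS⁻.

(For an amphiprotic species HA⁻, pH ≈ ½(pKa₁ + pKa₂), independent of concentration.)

pKa₁ = -log(9.59e-08) = 7.02; pKa₂ = -log(1.40e-13) = 12.85. For an amphiprotic species, pH ≈ ½(pKa₁ + pKa₂) = ½(7.02 + 12.85) = 9.94.

pH = 9.94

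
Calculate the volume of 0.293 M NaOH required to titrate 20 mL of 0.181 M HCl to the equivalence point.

At equivalence: moles acid = moles base. moles HCl = 0.181 × 20/1000 = 0.00362 mol. V_base = moles / 0.293 × 1000 = 12.4 mL.

V_{base} = 12.4 mL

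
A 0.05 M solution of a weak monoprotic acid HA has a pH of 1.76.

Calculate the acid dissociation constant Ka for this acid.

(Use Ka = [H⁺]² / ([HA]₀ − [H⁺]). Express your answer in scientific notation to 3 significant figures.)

[H⁺] = 10^(−pH) = 10^(−1.76) = 1.738e-02 M. For HA ⇌ H⁺ + A⁻, Ka = [H⁺][A⁻]/[HA] = [H⁺]² / ([HA]₀ − [H⁺]) = (1.738e-02)² / (0.05 − 1.738e-02) = 9.26e-03.

K_a = 9.26e-03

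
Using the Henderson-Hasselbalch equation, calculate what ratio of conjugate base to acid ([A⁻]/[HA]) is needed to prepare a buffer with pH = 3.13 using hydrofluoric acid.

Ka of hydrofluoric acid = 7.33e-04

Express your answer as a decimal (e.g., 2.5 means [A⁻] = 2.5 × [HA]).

pKa = -log(7.33e-04) = 3.1349. pH = pKa + log([A⁻]/[HA]), so log([A⁻]/[HA]) = pH − pKa = 3.13 − 3.1349 = -0.0049. [A⁻]/[HA] = 10^(-0.0049) = 0.989

[A⁻]/[HA] = 0.989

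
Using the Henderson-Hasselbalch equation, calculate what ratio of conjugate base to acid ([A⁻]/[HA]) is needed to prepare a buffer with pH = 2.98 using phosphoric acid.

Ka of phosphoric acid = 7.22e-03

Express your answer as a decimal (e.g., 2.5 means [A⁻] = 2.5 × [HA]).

pKa = -log(7.22e-03) = 2.1415. pH = pKa + log([A⁻]/[HA]), so log([A⁻]/[HA]) = pH − pKa = 2.98 − 2.1415 = 0.8385. [A⁻]/[HA] = 10^(0.8385) = 6.90

[A⁻]/[HA] = 6.90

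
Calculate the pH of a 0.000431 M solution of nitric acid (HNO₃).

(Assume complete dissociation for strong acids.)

[H⁺] = 0.000431 M for strong acid. pH = -log[H⁺] = -log(0.000431)

pH = 3.37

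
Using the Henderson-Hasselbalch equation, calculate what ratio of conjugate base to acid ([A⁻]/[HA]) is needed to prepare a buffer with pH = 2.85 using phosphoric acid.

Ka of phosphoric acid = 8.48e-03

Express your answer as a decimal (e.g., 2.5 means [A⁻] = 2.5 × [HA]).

pKa = -log(8.48e-03) = 2.0716. pH = pKa + log([A⁻]/[HA]), so log([A⁻]/[HA]) = pH − pKa = 2.85 − 2.0716 = 0.7784. [A⁻]/[HA] = 10^(0.7784) = 6.00

[A⁻]/[HA] = 6.00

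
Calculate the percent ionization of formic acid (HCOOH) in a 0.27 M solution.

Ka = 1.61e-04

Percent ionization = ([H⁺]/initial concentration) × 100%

Using Ka equilibrium: x² + Ka×x - Ka×C = 0. Solving: [H⁺] = 6.5132e-03. Percent = (6.5132e-03/0.27) × 100

Percent ionization = 2.41%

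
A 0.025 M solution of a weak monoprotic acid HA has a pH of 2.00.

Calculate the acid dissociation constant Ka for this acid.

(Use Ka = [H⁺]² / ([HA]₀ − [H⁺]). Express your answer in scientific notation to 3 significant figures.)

[H⁺] = 10^(−pH) = 10^(−2.00) = 1.000e-02 M. For HA ⇌ H⁺ + A⁻, Ka = [H⁺][A⁻]/[HA] = [H⁺]² / ([HA]₀ − [H⁺]) = (1.000e-02)² / (0.025 − 1.000e-02) = 6.67e-03.

K_a = 6.67e-03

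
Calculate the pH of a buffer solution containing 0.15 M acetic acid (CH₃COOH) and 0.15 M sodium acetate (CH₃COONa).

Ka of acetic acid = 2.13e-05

pKa = -log(2.13e-05) = 4.67. pH = pKa + log([A⁻]/[HA]) = 4.67 + log(0.15/0.15)

pH = 4.67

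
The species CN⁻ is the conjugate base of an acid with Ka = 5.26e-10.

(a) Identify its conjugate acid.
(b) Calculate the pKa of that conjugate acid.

(a) The conjugate acid is formed by adding one H⁺ to CN⁻, giving HCN. (b) pKa = -log(Ka) = -log(5.26e-10) = 9.28.

Conjugate acid: HCN; pK_a = 9.28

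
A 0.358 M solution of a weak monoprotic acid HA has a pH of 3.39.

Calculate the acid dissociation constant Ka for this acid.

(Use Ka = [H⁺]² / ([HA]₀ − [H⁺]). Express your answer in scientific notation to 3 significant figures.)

[H⁺] = 10^(−pH) = 10^(−3.39) = 4.074e-04 M. For HA ⇌ H⁺ + A⁻, Ka = [H⁺][A⁻]/[HA] = [H⁺]² / ([HA]₀ − [H⁺]) = (4.074e-04)² / (0.358 − 4.074e-04) = 4.64e-07.

K_a = 4.64e-07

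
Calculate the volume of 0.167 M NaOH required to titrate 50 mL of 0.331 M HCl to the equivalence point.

At equivalence: moles acid = moles base. moles HCl = 0.331 × 50/1000 = 0.01655 mol. V_base = moles / 0.167 × 1000 = 99.1 mL.

V_{base} = 99.1 mL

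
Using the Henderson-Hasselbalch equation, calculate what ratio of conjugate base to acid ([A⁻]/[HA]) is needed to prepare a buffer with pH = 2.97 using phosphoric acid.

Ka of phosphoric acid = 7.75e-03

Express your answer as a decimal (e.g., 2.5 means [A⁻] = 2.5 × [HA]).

pKa = -log(7.75e-03) = 2.1107. pH = pKa + log([A⁻]/[HA]), so log([A⁻]/[HA]) = pH − pKa = 2.97 − 2.1107 = 0.8593. [A⁻]/[HA] = 10^(0.8593) = 7.23

[A⁻]/[HA] = 7.23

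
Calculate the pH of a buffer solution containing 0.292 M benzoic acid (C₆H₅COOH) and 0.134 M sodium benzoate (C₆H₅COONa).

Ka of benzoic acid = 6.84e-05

pKa = -log(6.84e-05) = 4.16. pH = pKa + log([A⁻]/[HA]) = 4.16 + log(0.134/0.292)

pH = 3.83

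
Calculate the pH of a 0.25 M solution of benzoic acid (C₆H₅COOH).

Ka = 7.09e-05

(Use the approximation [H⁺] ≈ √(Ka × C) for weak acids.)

[H⁺] = √(Ka × C) = √(7.09e-05 × 0.25) = 4.2101e-03. pH = -log(4.2101e-03)

pH = 2.38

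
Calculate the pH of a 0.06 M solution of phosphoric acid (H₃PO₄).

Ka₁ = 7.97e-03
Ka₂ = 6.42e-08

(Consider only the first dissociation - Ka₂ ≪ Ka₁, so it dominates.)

First dissociation dominates. From Ka₁ = [H⁺][HA⁻]/[H₂A], x² + Ka₁·x − Ka₁·C = 0 with C = 0.06 M and Ka₁ = 7.97e-03. Solving: [H⁺] = (−Ka₁ + √(Ka₁² + 4·Ka₁·C)) / 2 = 1.8243e-02 M. pH = -log(1.8243e-02) = 1.74.

pH = 1.74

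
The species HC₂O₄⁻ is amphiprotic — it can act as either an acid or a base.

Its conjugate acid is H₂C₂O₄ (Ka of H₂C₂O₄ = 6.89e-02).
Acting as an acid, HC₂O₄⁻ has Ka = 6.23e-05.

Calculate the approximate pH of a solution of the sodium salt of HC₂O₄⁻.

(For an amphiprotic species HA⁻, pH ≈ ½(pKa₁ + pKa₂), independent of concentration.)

pKa₁ = -log(6.89e-02) = 1.16; pKa₂ = -log(6.23e-05) = 4.21. For an amphiprotic species, pH ≈ ½(pKa₁ + pKa₂) = ½(1.16 + 4.21) = 2.68.

pH = 2.68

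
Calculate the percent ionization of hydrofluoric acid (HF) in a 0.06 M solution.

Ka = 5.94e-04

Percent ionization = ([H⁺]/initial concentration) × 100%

Using Ka equilibrium: x² + Ka×x - Ka×C = 0. Solving: [H⁺] = 5.6803e-03. Percent = (5.6803e-03/0.06) × 100

Percent ionization = 9.47%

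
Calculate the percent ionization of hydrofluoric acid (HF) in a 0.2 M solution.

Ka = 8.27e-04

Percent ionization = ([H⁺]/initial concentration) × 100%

Using Ka equilibrium: x² + Ka×x - Ka×C = 0. Solving: [H⁺] = 1.2454e-02. Percent = (1.2454e-02/0.2) × 100

Percent ionization = 6.23%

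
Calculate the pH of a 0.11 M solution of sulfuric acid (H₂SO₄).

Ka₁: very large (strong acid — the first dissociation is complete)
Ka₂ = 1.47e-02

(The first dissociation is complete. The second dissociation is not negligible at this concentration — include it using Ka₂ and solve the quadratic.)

First dissociation is complete: [H⁺]₀ = [HSO₄⁻]₀ = C = 0.11 M. Second dissociation HSO₄⁻ ⇌ H⁺ + SO₄²⁻: let x = [SO₄²⁻]. Ka₂ = (C + x)·x / (C − x) = 1.47e-02 → x² + (C + Ka₂)·x − Ka₂·C = 0 → x² + 0.12470·x − 1.617e-03 = 0. x = (−0.12470 + √(0.12470² + 4 × 1.617e-03)) / 2 = 1.1842e-02 M. [H⁺] = C + x = 0.11 + 1.1842e-02 = 1.2184e-01 M. pH = -log(1.2184e-01) = 0.91.

pH = 0.91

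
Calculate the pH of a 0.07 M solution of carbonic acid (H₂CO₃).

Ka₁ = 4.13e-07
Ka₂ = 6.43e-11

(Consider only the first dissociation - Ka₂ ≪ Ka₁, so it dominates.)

First dissociation dominates. From Ka₁ = [H⁺][HA⁻]/[H₂A], x² + Ka₁·x − Ka₁·C = 0 with C = 0.07 M and Ka₁ = 4.13e-07. Solving: [H⁺] = (−Ka₁ + √(Ka₁² + 4·Ka₁·C)) / 2 = 1.6982e-04 M. pH = -log(1.6982e-04) = 3.77.

pH = 3.77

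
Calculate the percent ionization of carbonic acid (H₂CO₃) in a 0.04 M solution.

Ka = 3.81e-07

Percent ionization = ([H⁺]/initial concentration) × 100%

Using Ka equilibrium: x² + Ka×x - Ka×C = 0. Solving: [H⁺] = 1.2326e-04. Percent = (1.2326e-04/0.04) × 100

Percent ionization = 0.308%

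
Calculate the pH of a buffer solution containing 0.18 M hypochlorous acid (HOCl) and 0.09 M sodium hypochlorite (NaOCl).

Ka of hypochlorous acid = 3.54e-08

pKa = -log(3.54e-08) = 7.45. pH = pKa + log([A⁻]/[HA]) = 7.45 + log(0.09/0.18)

pH = 7.15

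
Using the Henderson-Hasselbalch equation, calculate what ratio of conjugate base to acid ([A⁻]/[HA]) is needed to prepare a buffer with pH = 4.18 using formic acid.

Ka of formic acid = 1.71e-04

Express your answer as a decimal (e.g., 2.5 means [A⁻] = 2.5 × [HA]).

pKa = -log(1.71e-04) = 3.7670. pH = pKa + log([A⁻]/[HA]), so log([A⁻]/[HA]) = pH − pKa = 4.18 − 3.7670 = 0.4130. [A⁻]/[HA] = 10^(0.4130) = 2.59

[A⁻]/[HA] = 2.59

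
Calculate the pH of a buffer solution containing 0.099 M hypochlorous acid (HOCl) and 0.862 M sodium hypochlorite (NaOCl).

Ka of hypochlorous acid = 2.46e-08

pKa = -log(2.46e-08) = 7.61. pH = pKa + log([A⁻]/[HA]) = 7.61 + log(0.862/0.099)

pH = 8.55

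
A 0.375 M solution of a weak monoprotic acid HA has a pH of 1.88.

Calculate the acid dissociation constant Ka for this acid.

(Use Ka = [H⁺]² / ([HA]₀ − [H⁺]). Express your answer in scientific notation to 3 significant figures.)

[H⁺] = 10^(−pH) = 10^(−1.88) = 1.318e-02 M. For HA ⇌ H⁺ + A⁻, Ka = [H⁺][A⁻]/[HA] = [H⁺]² / ([HA]₀ − [H⁺]) = (1.318e-02)² / (0.375 − 1.318e-02) = 4.80e-04.

K_a = 4.80e-04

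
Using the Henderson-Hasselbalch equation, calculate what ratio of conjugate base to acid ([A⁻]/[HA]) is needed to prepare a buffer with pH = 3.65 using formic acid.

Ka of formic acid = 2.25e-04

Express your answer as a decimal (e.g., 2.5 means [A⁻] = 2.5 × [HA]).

pKa = -log(2.25e-04) = 3.6478. pH = pKa + log([A⁻]/[HA]), so log([A⁻]/[HA]) = pH − pKa = 3.65 − 3.6478 = 0.0022. [A⁻]/[HA] = 10^(0.0022) = 1.01

[A⁻]/[HA] = 1.01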